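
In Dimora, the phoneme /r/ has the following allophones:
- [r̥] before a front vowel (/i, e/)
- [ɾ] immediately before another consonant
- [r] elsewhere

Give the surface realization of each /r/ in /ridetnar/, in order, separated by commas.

Occurrence 1 (position 1): before a front vowel (/i, e/) → [r̥].
Occurrence 2 (position 8): no conditioning environment matches → elsewhere allophone [r].

[r̥], [r]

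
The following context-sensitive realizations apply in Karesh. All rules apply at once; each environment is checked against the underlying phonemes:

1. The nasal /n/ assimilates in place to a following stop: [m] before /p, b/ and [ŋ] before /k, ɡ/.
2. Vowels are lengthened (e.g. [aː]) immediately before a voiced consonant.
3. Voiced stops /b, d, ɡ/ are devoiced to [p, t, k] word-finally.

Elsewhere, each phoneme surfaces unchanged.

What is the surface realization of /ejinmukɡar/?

/e/ (word-initial) occurs before a voiced consonant → [eː] by rule 2.
/j/ (between /e/ and /i/): no rule targets it → [j].
Rule 2 applies to /i/ (between /j/ and /n/: before a voiced consonant) → [iː].
/n/ (between /i/ and /m/) is in the target of rule 1 but the environment (before a labial or velar stop) is not met → [n].
/m/ (between /n/ and /u/) is unaffected → [m].
/u/ (between /m/ and /k/) fails the environment for rule 2, so it stays [u].
/k/ — not in any rule's target class → [k].
/ɡ/ (between /k/ and /a/) fails the environment for rule 3, so it stays [ɡ].
/a/ (between /ɡ/ and /r/): before a voiced consonant, so rule 2 applies → [aː].
/r/ (word-final) is unaffected → [r].

[eːjiːnmukɡaːr]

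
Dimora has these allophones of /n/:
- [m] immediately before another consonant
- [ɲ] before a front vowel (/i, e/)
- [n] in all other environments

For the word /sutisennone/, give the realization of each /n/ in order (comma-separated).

Occurrence 1 (position 7): immediately before another consonant → [m].
Occurrence 2 (position 8): no conditioning environment matches → elsewhere allophone [n].
Occurrence 3 (position 10): before a front vowel (/i, e/) → [ɲ].

[m], [n], [ɲ]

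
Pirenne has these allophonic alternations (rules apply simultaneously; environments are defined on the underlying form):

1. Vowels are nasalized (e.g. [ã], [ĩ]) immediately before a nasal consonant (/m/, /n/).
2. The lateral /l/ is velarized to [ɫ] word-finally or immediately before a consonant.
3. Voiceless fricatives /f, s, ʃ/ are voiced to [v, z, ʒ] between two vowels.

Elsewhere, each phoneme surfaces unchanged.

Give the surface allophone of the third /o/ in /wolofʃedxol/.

[o]

/o/ (between /x/ and /l/) fails the environment for rule 1, so it stays [o].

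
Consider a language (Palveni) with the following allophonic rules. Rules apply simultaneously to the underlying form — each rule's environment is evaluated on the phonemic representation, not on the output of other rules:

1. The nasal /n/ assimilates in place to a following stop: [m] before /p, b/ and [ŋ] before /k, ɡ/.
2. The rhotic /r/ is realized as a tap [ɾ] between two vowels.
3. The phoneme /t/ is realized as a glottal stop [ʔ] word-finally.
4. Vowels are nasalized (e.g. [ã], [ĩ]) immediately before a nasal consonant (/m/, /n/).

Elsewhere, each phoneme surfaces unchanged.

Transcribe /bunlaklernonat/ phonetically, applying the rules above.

[bũnlaklernõnaʔ]

/u/ meets the environment for rule 4 (before a nasal consonant) → [ũ].
/n/ (between /u/ and /l/): rule 1 targets it, but not before a labial or velar stop → unchanged [n].
/a/ (between /l/ and /k/) is in the target of rule 4 but the environment (before a nasal consonant) is not met → [a].
/e/ (between /l/ and /r/): rule 4 targets it, but not before a nasal consonant → unchanged [e].
/r/ (between /e/ and /n/) is in the target of rule 2 but the environment (between two vowels) is not met → [r].
/n/ (between /r/ and /o/): rule 1 targets it, but not before a labial or velar stop → unchanged [n].
Rule 4 applies to /o/ (between /n/ and /n/: before a nasal consonant) → [õ].
/n/ (between /o/ and /a/): rule 1 targets it, but not before a labial or velar stop → unchanged [n].
/a/ (between /n/ and /t/) is in the target of rule 4 but the environment (before a nasal consonant) is not met → [a].
/t/ (word-final): word-finally, so rule 3 applies → [ʔ].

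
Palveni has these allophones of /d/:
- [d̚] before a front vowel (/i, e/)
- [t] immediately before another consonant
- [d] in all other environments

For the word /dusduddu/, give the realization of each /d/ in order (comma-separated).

Occurrence 1 (position 1): no conditioning environment matches → elsewhere allophone [d].
Occurrence 2 (position 4): no conditioning environment matches → elsewhere allophone [d].
Occurrence 3 (position 6): immediately before another consonant → [t].
Occurrence 4 (position 7): no conditioning environment matches → elsewhere allophone [d].

[d], [d], [t], [d]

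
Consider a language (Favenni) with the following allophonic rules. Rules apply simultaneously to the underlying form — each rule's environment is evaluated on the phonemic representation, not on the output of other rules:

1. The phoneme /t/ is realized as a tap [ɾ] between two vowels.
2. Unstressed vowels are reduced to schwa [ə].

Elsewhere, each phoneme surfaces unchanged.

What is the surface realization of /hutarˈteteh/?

/h/ — not in any rule's target class → [h].
Rule 2 applies to /u/ (between /h/ and /t/: in an unstressed syllable) → [ə].
/t/ meets the environment for rule 1 (between two vowels) → [ɾ].
/a/ meets the environment for rule 2 (in an unstressed syllable) → [ə].
/r/ — not in any rule's target class → [r].
/t/ (between /r/ and /e/) is in the target of rule 1 but the environment (between two vowels) is not met → [t].
/e/ (between /t/ and /t/) is in the target of rule 2 but the environment (in an unstressed syllable) is not met → [e].
/t/ (between /e/ and /e/) occurs between two vowels → [ɾ] by rule 1.
Rule 2 applies to /e/ (between /t/ and /h/: in an unstressed syllable) → [ə].
/h/ stays [h].

[həɾərˈteɾəh]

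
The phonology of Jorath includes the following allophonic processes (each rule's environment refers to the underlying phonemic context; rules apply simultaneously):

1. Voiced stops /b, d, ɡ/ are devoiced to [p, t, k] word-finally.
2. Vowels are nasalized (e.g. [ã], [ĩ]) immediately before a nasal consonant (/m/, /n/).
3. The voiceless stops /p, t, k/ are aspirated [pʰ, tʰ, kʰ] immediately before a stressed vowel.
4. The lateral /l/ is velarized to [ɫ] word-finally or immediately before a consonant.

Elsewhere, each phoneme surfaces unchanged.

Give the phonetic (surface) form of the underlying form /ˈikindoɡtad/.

[ˈikĩndoɡtat]

/i/ — word-initial; rule 2 does not apply here → [i].
/k/ (between /i/ and /i/): rule 3 targets it, but not immediately before a stressed vowel → unchanged [k].
/i/ meets the environment for rule 2 (before a nasal consonant) → [ĩ].
/n/ stays [n].
/d/ (between /n/ and /o/) is in the target of rule 1 but the environment (word-finally) is not met → [d].
/o/ — between /d/ and /ɡ/; rule 2 does not apply here → [o].
/ɡ/ (between /o/ and /t/) is in the target of rule 1 but the environment (word-finally) is not met → [ɡ].
/t/ — between /ɡ/ and /a/; rule 3 does not apply here → [t].
/a/ (between /t/ and /d/): rule 2 targets it, but not before a nasal consonant → unchanged [a].
/d/ — word-final, word-finally — surfaces as [t] (rule 1).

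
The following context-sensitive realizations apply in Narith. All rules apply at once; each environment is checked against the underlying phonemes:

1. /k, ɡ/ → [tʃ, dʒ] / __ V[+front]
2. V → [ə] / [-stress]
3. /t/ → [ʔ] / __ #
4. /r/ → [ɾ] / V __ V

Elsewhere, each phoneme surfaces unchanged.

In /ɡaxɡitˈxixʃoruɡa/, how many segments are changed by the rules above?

Segments that undergo a rule: /a/ → [ə] (rule 2); /ɡ/ → [dʒ] (rule 1); /i/ → [ə] (rule 2); /o/ → [ə] (rule 2); /r/ → [ɾ] (rule 4); /u/ → [ə] (rule 2); /a/ → [ə] (rule 2).
All other segments surface unchanged.

7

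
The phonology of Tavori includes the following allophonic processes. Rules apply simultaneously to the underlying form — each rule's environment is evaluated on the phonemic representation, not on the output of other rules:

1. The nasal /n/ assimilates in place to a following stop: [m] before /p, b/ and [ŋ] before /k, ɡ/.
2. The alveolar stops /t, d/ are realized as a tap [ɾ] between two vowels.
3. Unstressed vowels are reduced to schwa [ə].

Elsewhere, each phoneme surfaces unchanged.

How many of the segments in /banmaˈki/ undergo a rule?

2

Segments that undergo a rule: /a/ → [ə] (rule 3); /a/ → [ə] (rule 3).
All other segments surface unchanged.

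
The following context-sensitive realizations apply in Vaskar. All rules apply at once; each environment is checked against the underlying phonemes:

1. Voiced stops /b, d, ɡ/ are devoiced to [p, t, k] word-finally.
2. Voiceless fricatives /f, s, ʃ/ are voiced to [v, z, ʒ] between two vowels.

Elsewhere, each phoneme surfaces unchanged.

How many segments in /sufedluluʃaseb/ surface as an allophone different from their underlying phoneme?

4

Segments that undergo a rule: /f/ → [v] (rule 2); /ʃ/ → [ʒ] (rule 2); /s/ → [z] (rule 2); /b/ → [p] (rule 1).
All other segments surface unchanged.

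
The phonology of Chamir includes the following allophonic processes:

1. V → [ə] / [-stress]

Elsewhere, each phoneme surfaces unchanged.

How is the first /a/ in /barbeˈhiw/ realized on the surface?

/a/ (between /b/ and /r/): in an unstressed syllable, so rule 1 applies → [ə].

[ə]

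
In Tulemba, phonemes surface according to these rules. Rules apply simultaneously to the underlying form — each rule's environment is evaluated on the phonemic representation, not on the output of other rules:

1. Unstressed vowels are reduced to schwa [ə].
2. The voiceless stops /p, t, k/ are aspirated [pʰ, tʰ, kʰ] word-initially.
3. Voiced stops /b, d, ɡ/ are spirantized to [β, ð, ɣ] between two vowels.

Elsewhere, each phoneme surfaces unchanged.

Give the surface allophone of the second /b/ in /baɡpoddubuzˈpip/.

[β]

/b/ (between /u/ and /u/) occurs between two vowels → [β] by rule 3.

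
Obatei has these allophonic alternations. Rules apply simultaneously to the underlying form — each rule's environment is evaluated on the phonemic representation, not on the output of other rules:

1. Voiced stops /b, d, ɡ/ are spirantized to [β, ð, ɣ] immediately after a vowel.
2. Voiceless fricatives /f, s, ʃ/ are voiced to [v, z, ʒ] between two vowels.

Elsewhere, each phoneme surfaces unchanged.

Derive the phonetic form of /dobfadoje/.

[doβfaðoje]

/d/ (word-initial) is in the target of rule 1 but the environment (immediately after a vowel) is not met → [d].
/b/ meets the environment for rule 1 (immediately after a vowel) → [β].
/f/ (between /b/ and /a/): rule 2 targets it, but not between two vowels → unchanged [f].
/d/ (between /a/ and /o/) occurs immediately after a vowel → [ð] by rule 1.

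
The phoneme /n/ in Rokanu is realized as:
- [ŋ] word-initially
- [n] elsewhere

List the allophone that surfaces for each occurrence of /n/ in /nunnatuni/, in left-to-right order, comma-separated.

Occurrence 1 (position 1): word-initially → [ŋ].
Occurrence 2 (position 3): no conditioning environment matches → elsewhere allophone [n].
Occurrence 3 (position 4): no conditioning environment matches → elsewhere allophone [n].
Occurrence 4 (position 8): no conditioning environment matches → elsewhere allophone [n].

[ŋ], [n], [n], [n]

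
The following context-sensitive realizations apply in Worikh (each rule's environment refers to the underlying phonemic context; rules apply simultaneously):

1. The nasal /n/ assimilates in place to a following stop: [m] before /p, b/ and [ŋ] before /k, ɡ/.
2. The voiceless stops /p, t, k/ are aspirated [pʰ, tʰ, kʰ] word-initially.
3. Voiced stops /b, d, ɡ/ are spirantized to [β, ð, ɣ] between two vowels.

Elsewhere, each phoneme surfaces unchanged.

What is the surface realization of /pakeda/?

/p/ (word-initial) occurs word-initially → [pʰ] by rule 2.
/a/ — not in any rule's target class → [a].
/k/ (between /a/ and /e/) fails the environment for rule 2, so it stays [k].
/e/ stays [e].
/d/ meets the environment for rule 3 (between two vowels) → [ð].
/a/ (word-final): no rule targets it → [a].

[pʰakeða]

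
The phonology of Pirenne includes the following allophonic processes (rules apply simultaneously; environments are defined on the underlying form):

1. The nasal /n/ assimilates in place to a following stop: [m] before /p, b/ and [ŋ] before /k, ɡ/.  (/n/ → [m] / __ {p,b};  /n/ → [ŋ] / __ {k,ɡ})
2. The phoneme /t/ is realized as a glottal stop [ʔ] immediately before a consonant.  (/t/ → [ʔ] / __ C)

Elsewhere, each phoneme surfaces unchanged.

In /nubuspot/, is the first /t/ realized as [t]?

Yes

/t/ (word-final): rule 2 targets it, but not immediately before a consonant → unchanged [t].
The actual realization is [t], which matches [t].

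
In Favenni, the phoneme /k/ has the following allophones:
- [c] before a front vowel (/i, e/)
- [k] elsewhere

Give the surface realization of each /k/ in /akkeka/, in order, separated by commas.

[k], [c], [k]

Occurrence 1 (position 2): no conditioning environment matches → elsewhere allophone [k].
Occurrence 2 (position 3): before a front vowel (/i, e/) → [c].
Occurrence 3 (position 5): no conditioning environment matches → elsewhere allophone [k].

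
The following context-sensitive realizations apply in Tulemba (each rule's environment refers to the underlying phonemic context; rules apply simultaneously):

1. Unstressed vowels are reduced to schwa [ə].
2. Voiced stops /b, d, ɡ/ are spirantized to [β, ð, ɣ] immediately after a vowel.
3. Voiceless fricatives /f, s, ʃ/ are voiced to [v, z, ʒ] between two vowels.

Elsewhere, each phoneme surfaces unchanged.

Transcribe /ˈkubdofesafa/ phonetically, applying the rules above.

/k/ — not in any rule's target class → [k].
/u/ (between /k/ and /b/) is in the target of rule 1 but the environment (in an unstressed syllable) is not met → [u].
/b/ (between /u/ and /d/): immediately after a vowel, so rule 2 applies → [β].
/d/ — between /b/ and /o/; rule 2 does not apply here → [d].
/o/ (between /d/ and /f/): in an unstressed syllable, so rule 1 applies → [ə].
/f/ meets the environment for rule 3 (between two vowels) → [v].
/e/ meets the environment for rule 1 (in an unstressed syllable) → [ə].
/s/ (between /e/ and /a/): between two vowels, so rule 3 applies → [z].
/a/ (between /s/ and /f/) occurs in an unstressed syllable → [ə] by rule 1.
/f/ — between /a/ and /a/, between two vowels — surfaces as [v] (rule 3).
/a/ (word-final) occurs in an unstressed syllable → [ə] by rule 1.

[ˈkuβdəvəzəvə]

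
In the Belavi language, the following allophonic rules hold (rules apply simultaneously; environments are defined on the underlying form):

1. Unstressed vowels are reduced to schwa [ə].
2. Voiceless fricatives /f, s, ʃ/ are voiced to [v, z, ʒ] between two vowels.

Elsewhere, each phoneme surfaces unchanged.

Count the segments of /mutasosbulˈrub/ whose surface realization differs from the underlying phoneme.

Segments that undergo a rule: /u/ → [ə] (rule 1); /a/ → [ə] (rule 1); /s/ → [z] (rule 2); /o/ → [ə] (rule 1); /u/ → [ə] (rule 1).
All other segments surface unchanged.

5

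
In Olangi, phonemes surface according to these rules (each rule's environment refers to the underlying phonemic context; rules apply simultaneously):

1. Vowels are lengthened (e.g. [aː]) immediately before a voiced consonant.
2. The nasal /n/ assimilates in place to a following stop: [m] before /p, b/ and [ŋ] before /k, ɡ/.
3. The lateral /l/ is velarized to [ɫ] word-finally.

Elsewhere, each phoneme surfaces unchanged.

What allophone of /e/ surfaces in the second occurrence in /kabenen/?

/e/ — between /n/ and /n/, before a voiced consonant — surfaces as [eː] (rule 1).

[eː]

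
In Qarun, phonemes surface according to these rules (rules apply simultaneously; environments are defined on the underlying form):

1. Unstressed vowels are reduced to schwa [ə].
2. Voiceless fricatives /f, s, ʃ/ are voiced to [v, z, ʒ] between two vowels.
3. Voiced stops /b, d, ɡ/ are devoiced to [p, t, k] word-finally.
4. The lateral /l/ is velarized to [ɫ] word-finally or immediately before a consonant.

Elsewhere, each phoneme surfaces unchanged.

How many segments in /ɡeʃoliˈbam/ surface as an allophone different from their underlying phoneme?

4

Segments that undergo a rule: /e/ → [ə] (rule 1); /ʃ/ → [ʒ] (rule 2); /o/ → [ə] (rule 1); /i/ → [ə] (rule 1).
All other segments surface unchanged.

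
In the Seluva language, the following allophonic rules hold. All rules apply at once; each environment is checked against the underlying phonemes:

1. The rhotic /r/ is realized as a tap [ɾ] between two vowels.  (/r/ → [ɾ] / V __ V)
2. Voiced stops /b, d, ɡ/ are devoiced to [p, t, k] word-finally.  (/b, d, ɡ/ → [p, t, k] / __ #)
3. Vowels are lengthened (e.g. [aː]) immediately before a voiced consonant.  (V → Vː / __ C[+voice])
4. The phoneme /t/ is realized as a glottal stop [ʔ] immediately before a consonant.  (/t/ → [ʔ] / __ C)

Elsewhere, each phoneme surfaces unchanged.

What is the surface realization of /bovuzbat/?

[boːvuːzbat]

/b/ (word-initial) is in the target of rule 2 but the environment (word-finally) is not met → [b].
/o/ (between /b/ and /v/): before a voiced consonant, so rule 3 applies → [oː].
/v/ (between /o/ and /u/): no rule targets it → [v].
/u/ — between /v/ and /z/, before a voiced consonant — surfaces as [uː] (rule 3).
/z/ (between /u/ and /b/) is unaffected → [z].
/b/ — between /z/ and /a/; rule 2 does not apply here → [b].
/a/ (between /b/ and /t/) is in the target of rule 3 but the environment (before a voiced consonant) is not met → [a].
/t/ (word-final) is in the target of rule 4 but the environment (immediately before a consonant) is not met → [t].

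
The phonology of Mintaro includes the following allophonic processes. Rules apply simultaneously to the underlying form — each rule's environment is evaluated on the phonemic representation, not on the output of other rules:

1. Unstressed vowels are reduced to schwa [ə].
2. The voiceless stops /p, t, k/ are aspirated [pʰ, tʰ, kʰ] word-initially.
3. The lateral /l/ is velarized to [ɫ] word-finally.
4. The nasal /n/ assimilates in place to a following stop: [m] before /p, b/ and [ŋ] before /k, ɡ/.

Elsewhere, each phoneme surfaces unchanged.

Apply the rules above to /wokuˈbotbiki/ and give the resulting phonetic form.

/w/ (word-initial) is unaffected → [w].
/o/ (between /w/ and /k/) occurs in an unstressed syllable → [ə] by rule 1.
/k/ — between /o/ and /u/; rule 2 does not apply here → [k].
Rule 1 applies to /u/ (between /k/ and /b/: in an unstressed syllable) → [ə].
/b/ (between /u/ and /o/) is unaffected → [b].
/o/ — between /b/ and /t/; rule 1 does not apply here → [o].
/t/ (between /o/ and /b/) is in the target of rule 2 but the environment (word-initially) is not met → [t].
/b/ (between /t/ and /i/): no rule targets it → [b].
/i/ (between /b/ and /k/): in an unstressed syllable, so rule 1 applies → [ə].
/k/ (between /i/ and /i/) is in the target of rule 2 but the environment (word-initially) is not met → [k].
/i/ — word-final, in an unstressed syllable — surfaces as [ə] (rule 1).

[wəkəˈbotbəkə]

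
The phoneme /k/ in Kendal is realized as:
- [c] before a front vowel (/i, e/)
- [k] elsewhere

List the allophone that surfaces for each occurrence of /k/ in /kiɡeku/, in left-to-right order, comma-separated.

Occurrence 1 (position 1): before a front vowel → [c].
Occurrence 2 (position 5): no conditioning environment matches → elsewhere allophone [k].

[c], [k]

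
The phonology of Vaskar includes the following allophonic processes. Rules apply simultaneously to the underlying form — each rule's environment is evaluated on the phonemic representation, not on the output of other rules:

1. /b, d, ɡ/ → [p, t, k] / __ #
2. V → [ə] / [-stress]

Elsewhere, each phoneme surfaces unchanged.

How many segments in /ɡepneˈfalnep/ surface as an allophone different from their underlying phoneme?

3

Segments that undergo a rule: /e/ → [ə] (rule 2); /e/ → [ə] (rule 2); /e/ → [ə] (rule 2).
All other segments surface unchanged.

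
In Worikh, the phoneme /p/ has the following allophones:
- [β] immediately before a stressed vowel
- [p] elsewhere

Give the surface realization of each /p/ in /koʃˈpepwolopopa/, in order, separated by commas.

[β], [p], [p], [p]

Occurrence 1 (position 4): immediately before a stressed vowel → [β].
Occurrence 2 (position 6): no conditioning environment matches → elsewhere allophone [p].
Occurrence 3 (position 11): no conditioning environment matches → elsewhere allophone [p].
Occurrence 4 (position 13): no conditioning environment matches → elsewhere allophone [p].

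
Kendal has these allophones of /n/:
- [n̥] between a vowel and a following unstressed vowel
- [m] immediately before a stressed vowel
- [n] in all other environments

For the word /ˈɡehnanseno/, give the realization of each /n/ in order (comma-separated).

Occurrence 1 (position 4): no conditioning environment matches → elsewhere allophone [n].
Occurrence 2 (position 6): no conditioning environment matches → elsewhere allophone [n].
Occurrence 3 (position 9): between a vowel and a following unstressed vowel → [n̥].

[n], [n], [n̥]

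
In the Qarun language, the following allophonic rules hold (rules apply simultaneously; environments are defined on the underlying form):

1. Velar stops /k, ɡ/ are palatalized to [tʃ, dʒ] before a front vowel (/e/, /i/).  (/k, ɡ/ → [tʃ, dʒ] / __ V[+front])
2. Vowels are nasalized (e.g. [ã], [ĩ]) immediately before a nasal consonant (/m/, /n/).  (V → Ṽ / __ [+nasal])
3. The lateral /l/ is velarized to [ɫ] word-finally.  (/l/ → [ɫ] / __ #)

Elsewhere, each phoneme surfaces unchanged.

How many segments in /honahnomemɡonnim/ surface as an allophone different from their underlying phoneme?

Segments that undergo a rule: /o/ → [õ] (rule 2); /o/ → [õ] (rule 2); /e/ → [ẽ] (rule 2); /o/ → [õ] (rule 2); /i/ → [ĩ] (rule 2).
All other segments surface unchanged.

5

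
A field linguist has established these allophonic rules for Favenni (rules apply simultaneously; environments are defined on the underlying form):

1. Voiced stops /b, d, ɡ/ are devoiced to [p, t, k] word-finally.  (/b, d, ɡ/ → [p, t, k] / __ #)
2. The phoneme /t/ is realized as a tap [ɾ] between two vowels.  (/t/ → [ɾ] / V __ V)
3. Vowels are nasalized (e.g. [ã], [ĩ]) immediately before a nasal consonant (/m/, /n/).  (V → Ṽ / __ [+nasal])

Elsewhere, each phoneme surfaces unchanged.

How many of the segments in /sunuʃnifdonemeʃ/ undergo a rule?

3

Segments that undergo a rule: /u/ → [ũ] (rule 3); /o/ → [õ] (rule 3); /e/ → [ẽ] (rule 3).
All other segments surface unchanged.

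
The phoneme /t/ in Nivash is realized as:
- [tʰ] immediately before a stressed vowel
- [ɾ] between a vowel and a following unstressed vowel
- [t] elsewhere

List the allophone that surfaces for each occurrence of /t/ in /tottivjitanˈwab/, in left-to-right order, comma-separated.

[t], [t], [t], [ɾ]

Occurrence 1 (position 1): no conditioning environment matches → elsewhere allophone [t].
Occurrence 2 (position 3): no conditioning environment matches → elsewhere allophone [t].
Occurrence 3 (position 4): no conditioning environment matches → elsewhere allophone [t].
Occurrence 4 (position 9): between a vowel and an unstressed vowel → [ɾ].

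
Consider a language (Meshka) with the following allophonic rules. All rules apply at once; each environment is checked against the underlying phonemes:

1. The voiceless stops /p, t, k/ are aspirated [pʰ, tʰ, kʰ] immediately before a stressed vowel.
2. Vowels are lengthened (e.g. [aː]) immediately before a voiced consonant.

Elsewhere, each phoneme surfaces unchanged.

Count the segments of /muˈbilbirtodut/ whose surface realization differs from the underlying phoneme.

Segments that undergo a rule: /u/ → [uː] (rule 2); /i/ → [iː] (rule 2); /i/ → [iː] (rule 2); /o/ → [oː] (rule 2).
All other segments surface unchanged.

4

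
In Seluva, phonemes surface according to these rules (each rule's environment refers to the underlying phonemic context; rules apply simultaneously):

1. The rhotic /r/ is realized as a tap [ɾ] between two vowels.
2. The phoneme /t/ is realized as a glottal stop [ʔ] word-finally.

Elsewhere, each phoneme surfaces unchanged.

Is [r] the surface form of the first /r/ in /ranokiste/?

/r/ (word-initial): rule 1 targets it, but not between two vowels → unchanged [r].
The actual realization is [r], which matches [r].

Yes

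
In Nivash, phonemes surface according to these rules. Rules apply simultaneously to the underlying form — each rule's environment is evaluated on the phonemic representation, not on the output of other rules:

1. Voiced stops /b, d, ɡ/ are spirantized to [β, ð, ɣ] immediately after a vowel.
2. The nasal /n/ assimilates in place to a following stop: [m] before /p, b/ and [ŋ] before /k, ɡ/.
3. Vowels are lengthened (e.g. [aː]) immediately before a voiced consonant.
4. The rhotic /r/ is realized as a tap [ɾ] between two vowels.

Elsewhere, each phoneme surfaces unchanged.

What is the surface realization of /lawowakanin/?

/a/ — between /l/ and /w/, before a voiced consonant — surfaces as [aː] (rule 3).
/o/ (between /w/ and /w/) occurs before a voiced consonant → [oː] by rule 3.
/a/ (between /w/ and /k/) fails the environment for rule 3, so it stays [a].
/a/ meets the environment for rule 3 (before a voiced consonant) → [aː].
/n/ (between /a/ and /i/) is in the target of rule 2 but the environment (before a labial or velar stop) is not met → [n].
/i/ (between /n/ and /n/): before a voiced consonant, so rule 3 applies → [iː].
/n/ (word-final) is in the target of rule 2 but the environment (before a labial or velar stop) is not met → [n].

[laːwoːwakaːniːn]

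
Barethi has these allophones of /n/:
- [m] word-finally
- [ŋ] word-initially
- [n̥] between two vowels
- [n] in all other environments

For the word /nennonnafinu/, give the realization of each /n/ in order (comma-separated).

Occurrence 1 (position 1): word-initially → [ŋ].
Occurrence 2 (position 3): no conditioning environment matches → elsewhere allophone [n].
Occurrence 3 (position 4): no conditioning environment matches → elsewhere allophone [n].
Occurrence 4 (position 6): no conditioning environment matches → elsewhere allophone [n].
Occurrence 5 (position 7): no conditioning environment matches → elsewhere allophone [n].
Occurrence 6 (position 11): between two vowels → [n̥].

[ŋ], [n], [n], [n], [n], [n̥]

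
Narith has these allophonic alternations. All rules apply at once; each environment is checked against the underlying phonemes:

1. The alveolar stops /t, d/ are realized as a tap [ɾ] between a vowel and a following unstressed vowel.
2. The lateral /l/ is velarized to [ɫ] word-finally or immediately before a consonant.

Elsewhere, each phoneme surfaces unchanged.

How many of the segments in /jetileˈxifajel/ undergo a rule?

Segments that undergo a rule: /t/ → [ɾ] (rule 1); /l/ → [ɫ] (rule 2).
All other segments surface unchanged.

2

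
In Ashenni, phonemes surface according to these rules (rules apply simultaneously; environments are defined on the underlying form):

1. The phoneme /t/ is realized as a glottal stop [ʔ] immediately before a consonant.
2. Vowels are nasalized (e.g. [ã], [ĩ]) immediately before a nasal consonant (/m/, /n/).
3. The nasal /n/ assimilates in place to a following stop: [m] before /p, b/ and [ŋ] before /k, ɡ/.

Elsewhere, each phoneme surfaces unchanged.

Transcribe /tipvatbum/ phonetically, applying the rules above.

/t/ (word-initial) fails the environment for rule 1, so it stays [t].
/i/ (between /t/ and /p/) is in the target of rule 2 but the environment (before a nasal consonant) is not met → [i].
/p/ (between /i/ and /v/): no rule targets it → [p].
/v/ (between /p/ and /a/): no rule targets it → [v].
/a/ (between /v/ and /t/): rule 2 targets it, but not before a nasal consonant → unchanged [a].
Rule 1 applies to /t/ (between /a/ and /b/: immediately before a consonant) → [ʔ].
/b/ (between /t/ and /u/): no rule targets it → [b].
/u/ — between /b/ and /m/, before a nasal consonant — surfaces as [ũ] (rule 2).
/m/ (word-final) is unaffected → [m].

[tipvaʔbũm]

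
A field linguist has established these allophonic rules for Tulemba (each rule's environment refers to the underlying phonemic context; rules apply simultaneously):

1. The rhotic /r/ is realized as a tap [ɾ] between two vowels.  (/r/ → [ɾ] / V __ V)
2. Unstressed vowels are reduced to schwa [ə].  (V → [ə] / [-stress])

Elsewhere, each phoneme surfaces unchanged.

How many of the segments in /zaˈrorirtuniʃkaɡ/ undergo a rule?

Segments that undergo a rule: /a/ → [ə] (rule 2); /r/ → [ɾ] (rule 1); /r/ → [ɾ] (rule 1); /i/ → [ə] (rule 2); /u/ → [ə] (rule 2); /i/ → [ə] (rule 2); /a/ → [ə] (rule 2).
All other segments surface unchanged.

7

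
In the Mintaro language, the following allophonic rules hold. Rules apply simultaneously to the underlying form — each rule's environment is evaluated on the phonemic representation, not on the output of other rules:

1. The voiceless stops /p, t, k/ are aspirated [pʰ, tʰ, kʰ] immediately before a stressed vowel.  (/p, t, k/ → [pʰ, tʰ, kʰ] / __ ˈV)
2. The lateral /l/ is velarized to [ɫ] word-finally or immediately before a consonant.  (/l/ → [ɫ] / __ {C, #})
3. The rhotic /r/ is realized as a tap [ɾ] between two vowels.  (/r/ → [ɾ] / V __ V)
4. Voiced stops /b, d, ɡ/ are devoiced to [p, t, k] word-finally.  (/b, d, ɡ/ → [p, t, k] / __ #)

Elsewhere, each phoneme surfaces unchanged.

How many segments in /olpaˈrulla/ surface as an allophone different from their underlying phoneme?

Segments that undergo a rule: /l/ → [ɫ] (rule 2); /r/ → [ɾ] (rule 3); /l/ → [ɫ] (rule 2).
All other segments surface unchanged.

3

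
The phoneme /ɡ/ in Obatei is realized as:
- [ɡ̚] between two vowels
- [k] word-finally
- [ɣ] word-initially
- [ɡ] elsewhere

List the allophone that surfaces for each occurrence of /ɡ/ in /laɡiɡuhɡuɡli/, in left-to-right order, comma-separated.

Occurrence 1 (position 3): between two vowels → [ɡ̚].
Occurrence 2 (position 5): between two vowels → [ɡ̚].
Occurrence 3 (position 8): no conditioning environment matches → elsewhere allophone [ɡ].
Occurrence 4 (position 10): no conditioning environment matches → elsewhere allophone [ɡ].

[ɡ̚], [ɡ̚], [ɡ], [ɡ]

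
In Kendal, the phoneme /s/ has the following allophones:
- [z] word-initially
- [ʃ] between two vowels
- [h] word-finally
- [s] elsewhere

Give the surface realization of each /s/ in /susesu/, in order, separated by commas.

Occurrence 1 (position 1): word-initially → [z].
Occurrence 2 (position 3): between two vowels → [ʃ].
Occurrence 3 (position 5): between two vowels → [ʃ].

[z], [ʃ], [ʃ]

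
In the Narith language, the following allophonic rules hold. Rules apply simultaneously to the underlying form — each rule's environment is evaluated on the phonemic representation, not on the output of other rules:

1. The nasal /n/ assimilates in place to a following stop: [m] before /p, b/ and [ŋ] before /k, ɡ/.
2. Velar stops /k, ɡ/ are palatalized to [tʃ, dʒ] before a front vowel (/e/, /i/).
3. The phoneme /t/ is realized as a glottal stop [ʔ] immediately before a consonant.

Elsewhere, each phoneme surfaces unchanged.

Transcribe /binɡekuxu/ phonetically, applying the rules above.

/b/ (word-initial): no rule targets it → [b].
/i/ (between /b/ and /n/): no rule targets it → [i].
/n/ meets the environment for rule 1 (before a labial or velar stop) → [ŋ].
Rule 2 applies to /ɡ/ (between /n/ and /e/: before a front vowel) → [dʒ].
/e/ stays [e].
/k/ — between /e/ and /u/; rule 2 does not apply here → [k].
/u/ (between /k/ and /x/) is unaffected → [u].
/x/ — not in any rule's target class → [x].
/u/ — not in any rule's target class → [u].

[biŋdʒekuxu]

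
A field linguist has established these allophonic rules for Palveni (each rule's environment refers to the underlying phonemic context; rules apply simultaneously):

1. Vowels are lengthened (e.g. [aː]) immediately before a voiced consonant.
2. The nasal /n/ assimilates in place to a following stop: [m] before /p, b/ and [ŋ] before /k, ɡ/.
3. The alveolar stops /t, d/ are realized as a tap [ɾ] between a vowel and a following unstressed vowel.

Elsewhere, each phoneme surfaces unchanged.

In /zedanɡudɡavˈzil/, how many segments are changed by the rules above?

Segments that undergo a rule: /e/ → [eː] (rule 1); /d/ → [ɾ] (rule 3); /a/ → [aː] (rule 1); /n/ → [ŋ] (rule 2); /u/ → [uː] (rule 1); /a/ → [aː] (rule 1); /i/ → [iː] (rule 1).
All other segments surface unchanged.

7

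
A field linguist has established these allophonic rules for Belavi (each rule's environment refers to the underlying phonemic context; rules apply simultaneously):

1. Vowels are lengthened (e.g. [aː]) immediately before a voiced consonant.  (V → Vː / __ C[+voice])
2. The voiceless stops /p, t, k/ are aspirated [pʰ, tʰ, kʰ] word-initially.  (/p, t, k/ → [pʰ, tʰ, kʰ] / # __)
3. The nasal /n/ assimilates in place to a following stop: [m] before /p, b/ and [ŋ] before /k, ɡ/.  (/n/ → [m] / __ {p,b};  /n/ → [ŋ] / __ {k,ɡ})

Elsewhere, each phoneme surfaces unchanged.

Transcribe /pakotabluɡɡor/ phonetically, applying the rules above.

[pʰakotaːbluːɡɡoːr]

/p/ (word-initial) occurs word-initially → [pʰ] by rule 2.
/a/ (between /p/ and /k/) fails the environment for rule 1, so it stays [a].
/k/ (between /a/ and /o/) is in the target of rule 2 but the environment (word-initially) is not met → [k].
/o/ (between /k/ and /t/): rule 1 targets it, but not before a voiced consonant → unchanged [o].
/t/ (between /o/ and /a/) is in the target of rule 2 but the environment (word-initially) is not met → [t].
/a/ (between /t/ and /b/): before a voiced consonant, so rule 1 applies → [aː].
/b/ — not in any rule's target class → [b].
/l/ (between /b/ and /u/) is unaffected → [l].
/u/ (between /l/ and /ɡ/): before a voiced consonant, so rule 1 applies → [uː].
/ɡ/ — not in any rule's target class → [ɡ].
/ɡ/ stays [ɡ].
/o/ — between /ɡ/ and /r/, before a voiced consonant — surfaces as [oː] (rule 1).
/r/ (word-final): no rule targets it → [r].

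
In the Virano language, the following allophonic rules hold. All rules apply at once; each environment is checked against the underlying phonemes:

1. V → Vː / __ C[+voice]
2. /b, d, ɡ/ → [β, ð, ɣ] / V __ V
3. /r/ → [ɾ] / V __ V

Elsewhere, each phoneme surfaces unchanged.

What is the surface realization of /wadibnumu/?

[waːðiːbnuːmu]

/w/ — not in any rule's target class → [w].
Rule 1 applies to /a/ (between /w/ and /d/: before a voiced consonant) → [aː].
/d/ meets the environment for rule 2 (between two vowels) → [ð].
/i/ (between /d/ and /b/): before a voiced consonant, so rule 1 applies → [iː].
/b/ (between /i/ and /n/) is in the target of rule 2 but the environment (between two vowels) is not met → [b].
/n/ — not in any rule's target class → [n].
/u/ (between /n/ and /m/) occurs before a voiced consonant → [uː] by rule 1.
/m/ stays [m].
/u/ (word-final): rule 1 targets it, but not before a voiced consonant → unchanged [u].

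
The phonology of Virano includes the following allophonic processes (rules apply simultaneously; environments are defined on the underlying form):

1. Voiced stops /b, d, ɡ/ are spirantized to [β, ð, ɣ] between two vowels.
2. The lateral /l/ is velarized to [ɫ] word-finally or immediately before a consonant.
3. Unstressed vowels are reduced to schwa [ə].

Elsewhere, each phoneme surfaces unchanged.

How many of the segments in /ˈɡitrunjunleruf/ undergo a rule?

4

Segments that undergo a rule: /u/ → [ə] (rule 3); /u/ → [ə] (rule 3); /e/ → [ə] (rule 3); /u/ → [ə] (rule 3).
All other segments surface unchanged.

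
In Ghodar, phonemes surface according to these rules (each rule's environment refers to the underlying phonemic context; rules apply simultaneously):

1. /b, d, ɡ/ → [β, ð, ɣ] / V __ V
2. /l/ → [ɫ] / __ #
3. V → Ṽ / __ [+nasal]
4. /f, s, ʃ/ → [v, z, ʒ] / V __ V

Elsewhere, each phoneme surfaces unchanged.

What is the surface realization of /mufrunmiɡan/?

/u/ (between /m/ and /f/) fails the environment for rule 3, so it stays [u].
/f/ (between /u/ and /r/) is in the target of rule 4 but the environment (between two vowels) is not met → [f].
Rule 3 applies to /u/ (between /r/ and /n/: before a nasal consonant) → [ũ].
/i/ — between /m/ and /ɡ/; rule 3 does not apply here → [i].
/ɡ/ (between /i/ and /a/) occurs between two vowels → [ɣ] by rule 1.
/a/ — between /ɡ/ and /n/, before a nasal consonant — surfaces as [ã] (rule 3).

[mufrũnmiɣãn]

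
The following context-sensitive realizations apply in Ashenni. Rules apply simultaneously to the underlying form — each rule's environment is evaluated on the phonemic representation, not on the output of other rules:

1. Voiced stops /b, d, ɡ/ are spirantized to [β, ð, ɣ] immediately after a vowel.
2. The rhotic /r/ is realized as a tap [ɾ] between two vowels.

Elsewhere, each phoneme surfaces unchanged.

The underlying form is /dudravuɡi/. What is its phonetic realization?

[duðravuɣi]

/d/ (word-initial): rule 1 targets it, but not immediately after a vowel → unchanged [d].
/u/ stays [u].
Rule 1 applies to /d/ (between /u/ and /r/: immediately after a vowel) → [ð].
/r/ (between /d/ and /a/) is in the target of rule 2 but the environment (between two vowels) is not met → [r].
/a/ (between /r/ and /v/) is unaffected → [a].
/v/ (between /a/ and /u/): no rule targets it → [v].
/u/ (between /v/ and /ɡ/) is unaffected → [u].
/ɡ/ — between /u/ and /i/, immediately after a vowel — surfaces as [ɣ] (rule 1).
/i/ — not in any rule's target class → [i].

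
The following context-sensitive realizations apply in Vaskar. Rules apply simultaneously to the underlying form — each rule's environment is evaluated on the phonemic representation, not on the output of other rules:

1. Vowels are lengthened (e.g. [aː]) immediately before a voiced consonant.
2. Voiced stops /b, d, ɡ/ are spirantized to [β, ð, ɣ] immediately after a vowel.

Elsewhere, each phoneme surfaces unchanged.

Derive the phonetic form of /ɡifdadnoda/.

/ɡ/ (word-initial): rule 2 targets it, but not immediately after a vowel → unchanged [ɡ].
/i/ (between /ɡ/ and /f/) is in the target of rule 1 but the environment (before a voiced consonant) is not met → [i].
/f/ — not in any rule's target class → [f].
/d/ (between /f/ and /a/): rule 2 targets it, but not immediately after a vowel → unchanged [d].
/a/ (between /d/ and /d/) occurs before a voiced consonant → [aː] by rule 1.
/d/ (between /a/ and /n/): immediately after a vowel, so rule 2 applies → [ð].
/n/ (between /d/ and /o/): no rule targets it → [n].
/o/ meets the environment for rule 1 (before a voiced consonant) → [oː].
/d/ (between /o/ and /a/): immediately after a vowel, so rule 2 applies → [ð].
/a/ (word-final) is in the target of rule 1 but the environment (before a voiced consonant) is not met → [a].

[ɡifdaːðnoːða]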